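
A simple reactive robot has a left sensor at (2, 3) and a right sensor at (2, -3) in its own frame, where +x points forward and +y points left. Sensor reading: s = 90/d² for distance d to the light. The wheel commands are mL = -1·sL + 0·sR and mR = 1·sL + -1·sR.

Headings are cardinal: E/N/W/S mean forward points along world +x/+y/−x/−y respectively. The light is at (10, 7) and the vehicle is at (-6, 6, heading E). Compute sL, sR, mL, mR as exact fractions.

left sensor world pos  = (-4, 9); dL² = 200
right sensor world pos = (-4, 3); dR² = 212
sL = 90/200 = 9/20
sR = 90/212 = 45/106
mL = -1·sL + 0·sR = -9/20
mR = 1·sL + -1·sR = 27/1060

9/20 45/106 -9/20 27/1060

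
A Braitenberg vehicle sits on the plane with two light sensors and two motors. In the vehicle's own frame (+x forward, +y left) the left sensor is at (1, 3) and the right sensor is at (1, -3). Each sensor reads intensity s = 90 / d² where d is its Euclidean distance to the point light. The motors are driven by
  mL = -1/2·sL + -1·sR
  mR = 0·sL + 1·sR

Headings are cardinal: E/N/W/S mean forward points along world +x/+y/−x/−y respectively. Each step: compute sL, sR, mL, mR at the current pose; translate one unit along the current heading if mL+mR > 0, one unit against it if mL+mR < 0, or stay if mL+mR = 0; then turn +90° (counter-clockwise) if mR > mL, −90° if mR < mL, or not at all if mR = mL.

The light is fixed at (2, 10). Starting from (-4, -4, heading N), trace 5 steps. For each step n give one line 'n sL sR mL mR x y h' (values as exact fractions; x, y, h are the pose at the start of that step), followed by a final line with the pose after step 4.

0 9/25 45/89 -3051/4450 45/89 -4 -4 N
1 90/373 90/193 -42255/71989 90/193 -4 -5 W
2 9/26 9/32 -189/416 9/32 -3 -5 S
3 90/137 18/61 -5211/8357 18/61 -3 -4 E
4 9/25 45/89 -3051/4450 45/89 -4 -4 N
final -4 -5 W

n=0: pose=(-4,-4,N); sL=9/25, sR=45/89; mL=-3051/4450, mR=45/89; mL+mR=-9/50 → advance -1; mR−mL=5301/4450 → turn +1·90°
n=1: pose=(-4,-5,W); sL=90/373, sR=90/193; mL=-42255/71989, mR=90/193; mL+mR=-45/373 → advance -1; mR−mL=75825/71989 → turn +1·90°
n=2: pose=(-3,-5,S); sL=9/26, sR=9/32; mL=-189/416, mR=9/32; mL+mR=-9/52 → advance -1; mR−mL=153/208 → turn +1·90°
n=3: pose=(-3,-4,E); sL=90/137, sR=18/61; mL=-5211/8357, mR=18/61; mL+mR=-45/137 → advance -1; mR−mL=7677/8357 → turn +1·90°
n=4: pose=(-4,-4,N); sL=9/25, sR=45/89; mL=-3051/4450, mR=45/89; mL+mR=-9/50 → advance -1; mR−mL=5301/4450 → turn +1·90°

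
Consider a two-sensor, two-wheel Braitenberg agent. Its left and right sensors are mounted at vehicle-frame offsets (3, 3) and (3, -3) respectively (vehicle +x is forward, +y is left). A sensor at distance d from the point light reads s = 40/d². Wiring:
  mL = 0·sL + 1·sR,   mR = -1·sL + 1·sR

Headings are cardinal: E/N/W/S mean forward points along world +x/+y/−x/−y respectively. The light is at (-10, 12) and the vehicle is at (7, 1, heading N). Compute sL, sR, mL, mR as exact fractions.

2/13 5/58 5/58 -51/754

left sensor world pos  = (4, 4); dL² = 260
right sensor world pos = (10, 4); dR² = 464
sL = 40/260 = 2/13
sR = 40/464 = 5/58
mL = 0·sL + 1·sR = 5/58
mR = -1·sL + 1·sR = -51/754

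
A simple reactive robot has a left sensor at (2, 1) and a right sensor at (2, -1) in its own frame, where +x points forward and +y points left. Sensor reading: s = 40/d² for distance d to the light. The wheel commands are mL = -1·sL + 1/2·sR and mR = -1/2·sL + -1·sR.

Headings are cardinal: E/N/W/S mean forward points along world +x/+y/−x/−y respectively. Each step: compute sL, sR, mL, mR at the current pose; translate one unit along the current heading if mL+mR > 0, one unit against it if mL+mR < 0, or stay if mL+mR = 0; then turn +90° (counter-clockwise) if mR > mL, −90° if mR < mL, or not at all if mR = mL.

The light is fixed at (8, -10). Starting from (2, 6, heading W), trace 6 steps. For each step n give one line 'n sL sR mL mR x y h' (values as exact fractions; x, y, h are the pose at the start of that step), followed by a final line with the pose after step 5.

n=0: pose=(2,6,W); sL=40/289, sR=40/353; mL=-8340/102017, mR=-18620/102017; mL+mR=-26960/102017 → advance -1; mR−mL=-10280/102017 → turn -1·90°
n=1: pose=(3,6,N); sL=1/9, sR=2/17; mL=-8/153, mR=-53/306; mL+mR=-23/102 → advance -1; mR−mL=-37/306 → turn -1·90°
n=2: pose=(3,5,E); sL=8/53, sR=8/41; mL=-116/2173, mR=-588/2173; mL+mR=-704/2173 → advance -1; mR−mL=-472/2173 → turn -1·90°
n=3: pose=(2,5,S); sL=20/97, sR=20/109; mL=-1210/10573, mR=-3030/10573; mL+mR=-4240/10573 → advance -1; mR−mL=-1820/10573 → turn -1·90°
n=4: pose=(2,6,W); sL=40/289, sR=40/353; mL=-8340/102017, mR=-18620/102017; mL+mR=-26960/102017 → advance -1; mR−mL=-10280/102017 → turn -1·90°
n=5: pose=(3,6,N); sL=1/9, sR=2/17; mL=-8/153, mR=-53/306; mL+mR=-23/102 → advance -1; mR−mL=-37/306 → turn -1·90°

0 40/289 40/353 -8340/102017 -18620/102017 2 6 W
1 1/9 2/17 -8/153 -53/306 3 6 N
2 8/53 8/41 -116/2173 -588/2173 3 5 E
3 20/97 20/109 -1210/10573 -3030/10573 2 5 S
4 40/289 40/353 -8340/102017 -18620/102017 2 6 W
5 1/9 2/17 -8/153 -53/306 3 6 N
final 3 5 E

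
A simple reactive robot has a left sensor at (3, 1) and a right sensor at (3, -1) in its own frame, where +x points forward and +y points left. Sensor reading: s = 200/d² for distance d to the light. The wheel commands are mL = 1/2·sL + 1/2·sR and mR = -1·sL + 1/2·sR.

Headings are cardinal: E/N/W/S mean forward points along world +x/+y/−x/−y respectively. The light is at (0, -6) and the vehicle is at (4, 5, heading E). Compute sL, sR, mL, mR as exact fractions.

left sensor world pos  = (7, 6); dL² = 193
right sensor world pos = (7, 4); dR² = 149
sL = 200/193 = 200/193
sR = 200/149 = 200/149
mL = 1/2·sL + 1/2·sR = 34200/28757
mR = -1·sL + 1/2·sR = -10500/28757

200/193 200/149 34200/28757 -10500/28757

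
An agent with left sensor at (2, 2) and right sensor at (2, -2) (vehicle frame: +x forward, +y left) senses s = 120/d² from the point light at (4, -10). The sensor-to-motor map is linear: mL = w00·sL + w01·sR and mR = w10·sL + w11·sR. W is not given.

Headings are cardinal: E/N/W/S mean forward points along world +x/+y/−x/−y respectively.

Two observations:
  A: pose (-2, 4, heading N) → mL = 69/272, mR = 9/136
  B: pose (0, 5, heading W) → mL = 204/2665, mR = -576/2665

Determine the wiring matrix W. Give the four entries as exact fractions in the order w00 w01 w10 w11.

obs A: pose=(-2,4,N) → sL=3/8, sR=15/34, mL=69/272, mR=9/136
obs B: pose=(0,5,W) → sL=24/41, sR=24/65, mL=204/2665, mR=-576/2665
sensor matrix S = [[3/8, 15/34], [24/41, 24/65]]; det S = -5427/45305
solve [mL_A; mL_B] = S·[w00; w01] and [mR_A; mR_B] = S·[w10; w11]:
  w00 = -1/2, w01 = 1, w10 = -1, w11 = 1

-1/2 1 -1 1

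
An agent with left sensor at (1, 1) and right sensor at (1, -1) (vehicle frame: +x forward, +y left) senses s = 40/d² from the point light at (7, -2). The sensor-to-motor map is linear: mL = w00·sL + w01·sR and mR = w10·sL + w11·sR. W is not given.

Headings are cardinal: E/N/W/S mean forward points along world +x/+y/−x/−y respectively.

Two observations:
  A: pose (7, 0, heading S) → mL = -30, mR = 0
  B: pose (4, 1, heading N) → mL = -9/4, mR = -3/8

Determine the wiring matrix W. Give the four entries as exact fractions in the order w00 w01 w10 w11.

-1 -1/2 1/2 -1/2

obs A: pose=(7,0,S) → sL=20, sR=20, mL=-30, mR=0
obs B: pose=(4,1,N) → sL=5/4, sR=2, mL=-9/4, mR=-3/8
sensor matrix S = [[20, 20], [5/4, 2]]; det S = 15
solve [mL_A; mL_B] = S·[w00; w01] and [mR_A; mR_B] = S·[w10; w11]:
  w00 = -1, w01 = -1/2, w10 = 1/2, w11 = -1/2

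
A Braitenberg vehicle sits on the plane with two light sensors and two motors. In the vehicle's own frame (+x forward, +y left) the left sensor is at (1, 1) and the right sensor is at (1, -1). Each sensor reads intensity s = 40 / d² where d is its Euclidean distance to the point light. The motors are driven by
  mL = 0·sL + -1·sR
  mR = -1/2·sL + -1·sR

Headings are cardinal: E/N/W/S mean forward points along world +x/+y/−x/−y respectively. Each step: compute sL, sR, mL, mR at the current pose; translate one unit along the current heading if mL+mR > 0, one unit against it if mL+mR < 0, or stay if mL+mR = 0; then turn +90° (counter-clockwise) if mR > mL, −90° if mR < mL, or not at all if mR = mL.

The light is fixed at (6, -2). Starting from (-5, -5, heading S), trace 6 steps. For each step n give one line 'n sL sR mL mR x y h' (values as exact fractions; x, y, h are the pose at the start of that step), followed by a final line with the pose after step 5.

n=0: pose=(-5,-5,S); sL=10/29, sR=1/4; mL=-1/4, mR=-49/116; mL+mR=-39/58 → advance -1; mR−mL=-5/29 → turn -1·90°
n=1: pose=(-5,-4,W); sL=40/153, sR=8/29; mL=-8/29, mR=-1804/4437; mL+mR=-3028/4437 → advance -1; mR−mL=-20/153 → turn -1·90°
n=2: pose=(-4,-4,N); sL=20/61, sR=20/41; mL=-20/41, mR=-1630/2501; mL+mR=-2850/2501 → advance -1; mR−mL=-10/61 → turn -1·90°
n=3: pose=(-4,-5,E); sL=8/17, sR=40/97; mL=-40/97, mR=-1068/1649; mL+mR=-1748/1649 → advance -1; mR−mL=-4/17 → turn -1·90°
n=4: pose=(-5,-5,S); sL=10/29, sR=1/4; mL=-1/4, mR=-49/116; mL+mR=-39/58 → advance -1; mR−mL=-5/29 → turn -1·90°
n=5: pose=(-5,-4,W); sL=40/153, sR=8/29; mL=-8/29, mR=-1804/4437; mL+mR=-3028/4437 → advance -1; mR−mL=-20/153 → turn -1·90°

0 10/29 1/4 -1/4 -49/116 -5 -5 S
1 40/153 8/29 -8/29 -1804/4437 -5 -4 W
2 20/61 20/41 -20/41 -1630/2501 -4 -4 N
3 8/17 40/97 -40/97 -1068/1649 -4 -5 E
4 10/29 1/4 -1/4 -49/116 -5 -5 S
5 40/153 8/29 -8/29 -1804/4437 -5 -4 W
final -4 -4 N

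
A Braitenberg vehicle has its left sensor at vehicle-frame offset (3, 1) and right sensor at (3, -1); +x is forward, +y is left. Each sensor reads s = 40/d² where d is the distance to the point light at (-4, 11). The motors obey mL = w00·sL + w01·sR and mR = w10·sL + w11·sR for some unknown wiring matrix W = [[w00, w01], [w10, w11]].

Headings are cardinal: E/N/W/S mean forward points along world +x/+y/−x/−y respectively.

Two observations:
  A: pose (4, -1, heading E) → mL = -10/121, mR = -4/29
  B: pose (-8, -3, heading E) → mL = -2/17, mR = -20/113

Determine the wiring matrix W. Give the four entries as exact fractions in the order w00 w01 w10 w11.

obs A: pose=(4,-1,E) → sL=20/121, sR=4/29, mL=-10/121, mR=-4/29
obs B: pose=(-8,-3,E) → sL=4/17, sR=20/113, mL=-2/17, mR=-20/113
sensor matrix S = [[20/121, 4/29], [4/17, 20/113]]; det S = -21568/6740789
solve [mL_A; mL_B] = S·[w00; w01] and [mR_A; mR_B] = S·[w10; w11]:
  w00 = -1/2, w01 = 0, w10 = 0, w11 = -1

-1/2 0 0 -1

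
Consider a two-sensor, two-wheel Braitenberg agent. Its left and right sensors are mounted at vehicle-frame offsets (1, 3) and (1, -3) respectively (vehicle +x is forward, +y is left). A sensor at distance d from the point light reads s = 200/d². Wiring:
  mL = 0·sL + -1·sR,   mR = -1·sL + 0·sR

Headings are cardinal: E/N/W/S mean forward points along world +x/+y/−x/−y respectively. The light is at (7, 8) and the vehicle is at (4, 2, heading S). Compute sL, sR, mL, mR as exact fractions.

200/49 40/17 -40/17 -200/49

left sensor world pos  = (7, 1); dL² = 49
right sensor world pos = (1, 1); dR² = 85
sL = 200/49 = 200/49
sR = 200/85 = 40/17
mL = 0·sL + -1·sR = -40/17
mR = -1·sL + 0·sR = -200/49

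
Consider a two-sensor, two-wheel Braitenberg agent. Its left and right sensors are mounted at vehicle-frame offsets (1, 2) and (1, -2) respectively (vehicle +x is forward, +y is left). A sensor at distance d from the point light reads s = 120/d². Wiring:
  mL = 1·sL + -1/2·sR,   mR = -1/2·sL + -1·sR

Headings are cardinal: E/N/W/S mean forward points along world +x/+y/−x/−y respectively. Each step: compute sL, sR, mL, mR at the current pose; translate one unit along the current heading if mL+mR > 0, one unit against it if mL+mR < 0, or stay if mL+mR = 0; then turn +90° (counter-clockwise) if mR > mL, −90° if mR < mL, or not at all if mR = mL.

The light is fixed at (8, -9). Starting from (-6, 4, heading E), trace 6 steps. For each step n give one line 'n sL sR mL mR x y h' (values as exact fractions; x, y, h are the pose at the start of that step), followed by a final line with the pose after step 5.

0 60/197 12/29 558/5713 -3234/5713 -6 4 E
1 120/313 120/433 33180/135529 -63540/135529 -7 4 S
2 3/10 15/64 117/640 -123/320 -7 5 W
3 120/481 40/123 5140/59163 -26620/59163 -6 5 N
4 60/197 12/29 558/5713 -3234/5713 -6 4 E
5 120/313 120/433 33180/135529 -63540/135529 -7 4 S
final -7 5 W

n=0: pose=(-6,4,E); sL=60/197, sR=12/29; mL=558/5713, mR=-3234/5713; mL+mR=-2676/5713 → advance -1; mR−mL=-3792/5713 → turn -1·90°
n=1: pose=(-7,4,S); sL=120/313, sR=120/433; mL=33180/135529, mR=-63540/135529; mL+mR=-30360/135529 → advance -1; mR−mL=-96720/135529 → turn -1·90°
n=2: pose=(-7,5,W); sL=3/10, sR=15/64; mL=117/640, mR=-123/320; mL+mR=-129/640 → advance -1; mR−mL=-363/640 → turn -1·90°
n=3: pose=(-6,5,N); sL=120/481, sR=40/123; mL=5140/59163, mR=-26620/59163; mL+mR=-7160/19721 → advance -1; mR−mL=-31760/59163 → turn -1·90°
n=4: pose=(-6,4,E); sL=60/197, sR=12/29; mL=558/5713, mR=-3234/5713; mL+mR=-2676/5713 → advance -1; mR−mL=-3792/5713 → turn -1·90°
n=5: pose=(-7,4,S); sL=120/313, sR=120/433; mL=33180/135529, mR=-63540/135529; mL+mR=-30360/135529 → advance -1; mR−mL=-96720/135529 → turn -1·90°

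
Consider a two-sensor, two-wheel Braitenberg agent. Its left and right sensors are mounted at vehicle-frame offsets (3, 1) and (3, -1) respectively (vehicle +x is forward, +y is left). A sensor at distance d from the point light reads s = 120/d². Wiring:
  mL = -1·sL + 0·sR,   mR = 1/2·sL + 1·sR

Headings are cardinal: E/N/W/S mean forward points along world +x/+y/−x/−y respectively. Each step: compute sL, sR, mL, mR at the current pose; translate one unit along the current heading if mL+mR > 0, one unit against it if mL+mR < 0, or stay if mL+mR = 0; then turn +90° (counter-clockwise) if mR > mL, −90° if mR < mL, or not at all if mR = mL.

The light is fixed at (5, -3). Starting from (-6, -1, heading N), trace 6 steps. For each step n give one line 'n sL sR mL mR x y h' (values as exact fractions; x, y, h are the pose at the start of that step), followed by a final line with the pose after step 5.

n=0: pose=(-6,-1,N); sL=120/169, sR=24/25; mL=-120/169, mR=5556/4225; mL+mR=2556/4225 → advance +1; mR−mL=8556/4225 → turn +1·90°
n=1: pose=(-6,0,W); sL=3/5, sR=30/53; mL=-3/5, mR=459/530; mL+mR=141/530 → advance +1; mR−mL=777/530 → turn +1·90°
n=2: pose=(-7,0,S); sL=120/121, sR=120/169; mL=-120/121, mR=24660/20449; mL+mR=4380/20449 → advance +1; mR−mL=44940/20449 → turn +1·90°
n=3: pose=(-7,-1,E); sL=4/3, sR=60/41; mL=-4/3, mR=262/123; mL+mR=98/123 → advance +1; mR−mL=142/41 → turn +1·90°
n=4: pose=(-6,-1,N); sL=120/169, sR=24/25; mL=-120/169, mR=5556/4225; mL+mR=2556/4225 → advance +1; mR−mL=8556/4225 → turn +1·90°
n=5: pose=(-6,0,W); sL=3/5, sR=30/53; mL=-3/5, mR=459/530; mL+mR=141/530 → advance +1; mR−mL=777/530 → turn +1·90°

0 120/169 24/25 -120/169 5556/4225 -6 -1 N
1 3/5 30/53 -3/5 459/530 -6 0 W
2 120/121 120/169 -120/121 24660/20449 -7 0 S
3 4/3 60/41 -4/3 262/123 -7 -1 E
4 120/169 24/25 -120/169 5556/4225 -6 -1 N
5 3/5 30/53 -3/5 459/530 -6 0 W
final -7 0 S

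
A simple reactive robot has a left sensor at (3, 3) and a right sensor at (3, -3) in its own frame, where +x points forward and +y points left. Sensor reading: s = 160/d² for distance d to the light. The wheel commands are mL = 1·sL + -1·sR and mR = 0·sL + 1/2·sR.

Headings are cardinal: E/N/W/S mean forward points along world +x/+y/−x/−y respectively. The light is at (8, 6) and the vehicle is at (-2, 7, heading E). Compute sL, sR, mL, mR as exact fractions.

left sensor world pos  = (1, 10); dL² = 65
right sensor world pos = (1, 4); dR² = 53
sL = 160/65 = 32/13
sR = 160/53 = 160/53
mL = 1·sL + -1·sR = -384/689
mR = 0·sL + 1/2·sR = 80/53

32/13 160/53 -384/689 80/53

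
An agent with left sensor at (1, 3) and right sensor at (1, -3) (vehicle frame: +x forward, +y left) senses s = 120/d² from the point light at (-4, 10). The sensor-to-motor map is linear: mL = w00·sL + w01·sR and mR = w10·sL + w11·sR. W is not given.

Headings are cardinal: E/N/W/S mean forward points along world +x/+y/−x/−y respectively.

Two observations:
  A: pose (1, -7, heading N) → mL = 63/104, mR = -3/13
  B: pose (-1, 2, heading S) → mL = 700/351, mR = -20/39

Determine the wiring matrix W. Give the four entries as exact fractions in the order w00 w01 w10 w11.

1/2 1 -1/2 0

obs A: pose=(1,-7,N) → sL=6/13, sR=3/8, mL=63/104, mR=-3/13
obs B: pose=(-1,2,S) → sL=40/39, sR=40/27, mL=700/351, mR=-20/39
sensor matrix S = [[6/13, 3/8], [40/39, 40/27]]; det S = 35/117
solve [mL_A; mL_B] = S·[w00; w01] and [mR_A; mR_B] = S·[w10; w11]:
  w00 = 1/2, w01 = 1, w10 = -1/2, w11 = 0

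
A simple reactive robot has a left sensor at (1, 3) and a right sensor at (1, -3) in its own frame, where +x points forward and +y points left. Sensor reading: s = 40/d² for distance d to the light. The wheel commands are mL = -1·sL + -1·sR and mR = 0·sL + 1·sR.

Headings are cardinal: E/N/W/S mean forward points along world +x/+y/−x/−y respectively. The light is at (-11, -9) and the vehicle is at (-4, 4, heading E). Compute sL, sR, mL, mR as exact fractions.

1/8 10/41 -121/328 10/41

left sensor world pos  = (-3, 7); dL² = 320
right sensor world pos = (-3, 1); dR² = 164
sL = 40/320 = 1/8
sR = 40/164 = 10/41
mL = -1·sL + -1·sR = -121/328
mR = 0·sL + 1·sR = 10/41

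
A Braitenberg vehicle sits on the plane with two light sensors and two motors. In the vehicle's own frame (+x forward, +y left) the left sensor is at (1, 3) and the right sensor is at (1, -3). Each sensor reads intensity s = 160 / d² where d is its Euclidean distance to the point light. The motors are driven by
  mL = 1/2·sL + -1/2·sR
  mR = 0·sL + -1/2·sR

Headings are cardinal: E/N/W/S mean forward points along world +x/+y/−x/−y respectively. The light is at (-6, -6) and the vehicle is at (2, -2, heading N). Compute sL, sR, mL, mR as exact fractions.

left sensor world pos  = (-1, -1); dL² = 50
right sensor world pos = (5, -1); dR² = 146
sL = 160/50 = 16/5
sR = 160/146 = 80/73
mL = 1/2·sL + -1/2·sR = 384/365
mR = 0·sL + -1/2·sR = -40/73

16/5 80/73 384/365 -40/73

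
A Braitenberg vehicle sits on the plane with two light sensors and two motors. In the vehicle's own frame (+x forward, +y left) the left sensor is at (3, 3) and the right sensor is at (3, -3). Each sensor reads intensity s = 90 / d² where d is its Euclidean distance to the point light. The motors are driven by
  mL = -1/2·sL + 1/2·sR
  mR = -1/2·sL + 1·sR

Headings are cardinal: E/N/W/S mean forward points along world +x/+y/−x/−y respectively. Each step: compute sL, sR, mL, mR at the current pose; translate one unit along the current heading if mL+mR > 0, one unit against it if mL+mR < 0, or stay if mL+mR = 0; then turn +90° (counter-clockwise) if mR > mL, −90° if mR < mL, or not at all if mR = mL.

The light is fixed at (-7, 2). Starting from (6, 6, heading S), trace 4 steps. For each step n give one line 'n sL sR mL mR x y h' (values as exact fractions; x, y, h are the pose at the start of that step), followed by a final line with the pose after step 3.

0 90/257 90/101 7020/25957 18585/25957 6 6 S
1 45/146 45/128 405/18688 1845/9344 6 5 E
2 90/157 18/65 -1512/10205 -99/10205 7 5 N
3 45/61 45/73 -270/4453 2205/8906 7 4 W
final 6 4 S

n=0: pose=(6,6,S); sL=90/257, sR=90/101; mL=7020/25957, mR=18585/25957; mL+mR=25605/25957 → advance +1; mR−mL=45/101 → turn +1·90°
n=1: pose=(6,5,E); sL=45/146, sR=45/128; mL=405/18688, mR=1845/9344; mL+mR=4095/18688 → advance +1; mR−mL=45/256 → turn +1·90°
n=2: pose=(7,5,N); sL=90/157, sR=18/65; mL=-1512/10205, mR=-99/10205; mL+mR=-1611/10205 → advance -1; mR−mL=9/65 → turn +1·90°
n=3: pose=(7,4,W); sL=45/61, sR=45/73; mL=-270/4453, mR=2205/8906; mL+mR=1665/8906 → advance +1; mR−mL=45/146 → turn +1·90°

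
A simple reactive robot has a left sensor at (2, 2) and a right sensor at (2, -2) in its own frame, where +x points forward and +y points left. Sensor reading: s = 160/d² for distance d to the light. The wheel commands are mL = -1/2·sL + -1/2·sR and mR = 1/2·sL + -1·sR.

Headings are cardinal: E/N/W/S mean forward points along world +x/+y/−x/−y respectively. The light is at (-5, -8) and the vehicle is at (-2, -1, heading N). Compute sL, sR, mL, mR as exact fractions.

left sensor world pos  = (-4, 1); dL² = 82
right sensor world pos = (0, 1); dR² = 106
sL = 160/82 = 80/41
sR = 160/106 = 80/53
mL = -1/2·sL + -1/2·sR = -3760/2173
mR = 1/2·sL + -1·sR = -1160/2173

80/41 80/53 -3760/2173 -1160/2173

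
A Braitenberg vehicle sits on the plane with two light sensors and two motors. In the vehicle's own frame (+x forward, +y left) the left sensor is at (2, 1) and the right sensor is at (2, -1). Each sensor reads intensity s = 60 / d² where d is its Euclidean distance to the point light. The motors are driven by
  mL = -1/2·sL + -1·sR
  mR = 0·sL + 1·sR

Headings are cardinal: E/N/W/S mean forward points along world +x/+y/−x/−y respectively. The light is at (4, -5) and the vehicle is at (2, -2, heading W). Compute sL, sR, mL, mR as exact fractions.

3 15/8 -27/8 15/8

left sensor world pos  = (0, -3); dL² = 20
right sensor world pos = (0, -1); dR² = 32
sL = 60/20 = 3
sR = 60/32 = 15/8
mL = -1/2·sL + -1·sR = -27/8
mR = 0·sL + 1·sR = 15/8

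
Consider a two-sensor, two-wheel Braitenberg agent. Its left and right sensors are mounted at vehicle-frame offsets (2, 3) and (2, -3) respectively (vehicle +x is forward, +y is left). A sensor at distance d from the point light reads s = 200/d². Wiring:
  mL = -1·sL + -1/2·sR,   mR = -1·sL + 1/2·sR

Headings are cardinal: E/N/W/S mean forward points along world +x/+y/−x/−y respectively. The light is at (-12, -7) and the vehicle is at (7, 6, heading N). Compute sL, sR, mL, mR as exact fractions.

200/481 200/709 -189900/341029 -93700/341029

left sensor world pos  = (4, 8); dL² = 481
right sensor world pos = (10, 8); dR² = 709
sL = 200/481 = 200/481
sR = 200/709 = 200/709
mL = -1·sL + -1/2·sR = -189900/341029
mR = -1·sL + 1/2·sR = -93700/341029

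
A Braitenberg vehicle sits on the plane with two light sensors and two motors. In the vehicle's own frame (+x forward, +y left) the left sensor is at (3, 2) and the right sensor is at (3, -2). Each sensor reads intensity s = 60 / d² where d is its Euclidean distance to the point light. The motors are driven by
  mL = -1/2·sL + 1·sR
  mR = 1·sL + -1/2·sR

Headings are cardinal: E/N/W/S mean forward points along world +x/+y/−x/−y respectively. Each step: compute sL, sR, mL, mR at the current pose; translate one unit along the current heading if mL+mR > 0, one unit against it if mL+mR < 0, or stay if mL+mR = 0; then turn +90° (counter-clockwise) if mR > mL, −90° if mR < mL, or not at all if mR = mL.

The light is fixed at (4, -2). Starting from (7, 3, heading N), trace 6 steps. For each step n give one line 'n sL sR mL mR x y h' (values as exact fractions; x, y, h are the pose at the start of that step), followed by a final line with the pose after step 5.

0 12/13 60/89 246/1157 678/1157 7 3 N
1 15/4 15/16 -15/16 105/32 7 4 W
2 12/5 20/3 82/15 -14/15 6 4 S
3 6 6/5 -9/5 27/5 6 3 W
4 60/13 12 126/13 -18/13 5 3 S
5 15/2 3/2 -9/4 27/4 5 2 W
final 4 2 S

n=0: pose=(7,3,N); sL=12/13, sR=60/89; mL=246/1157, mR=678/1157; mL+mR=924/1157 → advance +1; mR−mL=432/1157 → turn +1·90°
n=1: pose=(7,4,W); sL=15/4, sR=15/16; mL=-15/16, mR=105/32; mL+mR=75/32 → advance +1; mR−mL=135/32 → turn +1·90°
n=2: pose=(6,4,S); sL=12/5, sR=20/3; mL=82/15, mR=-14/15; mL+mR=68/15 → advance +1; mR−mL=-32/5 → turn -1·90°
n=3: pose=(6,3,W); sL=6, sR=6/5; mL=-9/5, mR=27/5; mL+mR=18/5 → advance +1; mR−mL=36/5 → turn +1·90°
n=4: pose=(5,3,S); sL=60/13, sR=12; mL=126/13, mR=-18/13; mL+mR=108/13 → advance +1; mR−mL=-144/13 → turn -1·90°
n=5: pose=(5,2,W); sL=15/2, sR=3/2; mL=-9/4, mR=27/4; mL+mR=9/2 → advance +1; mR−mL=9 → turn +1·90°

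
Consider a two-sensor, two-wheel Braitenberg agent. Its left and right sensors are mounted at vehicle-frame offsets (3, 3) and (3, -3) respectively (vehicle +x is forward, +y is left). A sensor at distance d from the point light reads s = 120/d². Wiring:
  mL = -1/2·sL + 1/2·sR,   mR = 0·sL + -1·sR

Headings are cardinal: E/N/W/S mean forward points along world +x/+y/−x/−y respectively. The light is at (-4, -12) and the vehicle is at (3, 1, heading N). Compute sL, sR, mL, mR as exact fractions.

left sensor world pos  = (0, 4); dL² = 272
right sensor world pos = (6, 4); dR² = 356
sL = 120/272 = 15/34
sR = 120/356 = 30/89
mL = -1/2·sL + 1/2·sR = -315/6052
mR = 0·sL + -1·sR = -30/89

15/34 30/89 -315/6052 -30/89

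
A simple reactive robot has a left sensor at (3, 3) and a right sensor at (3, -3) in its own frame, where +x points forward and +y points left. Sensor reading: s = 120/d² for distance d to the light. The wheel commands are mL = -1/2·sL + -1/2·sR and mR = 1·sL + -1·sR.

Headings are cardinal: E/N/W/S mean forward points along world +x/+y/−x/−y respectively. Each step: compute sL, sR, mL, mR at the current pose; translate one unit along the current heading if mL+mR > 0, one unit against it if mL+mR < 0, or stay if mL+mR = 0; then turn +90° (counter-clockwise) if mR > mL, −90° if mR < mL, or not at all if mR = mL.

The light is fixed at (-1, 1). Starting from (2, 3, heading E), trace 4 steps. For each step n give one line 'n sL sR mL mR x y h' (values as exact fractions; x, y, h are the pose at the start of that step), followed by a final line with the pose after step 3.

0 120/61 120/37 -5880/2257 -2880/2257 2 3 E
1 60/13 12/5 -228/65 144/65 1 3 N
2 24 120/17 -264/17 288/17 1 2 W
3 6 15 -21/2 -9 0 2 S
final 0 3 E

n=0: pose=(2,3,E); sL=120/61, sR=120/37; mL=-5880/2257, mR=-2880/2257; mL+mR=-8760/2257 → advance -1; mR−mL=3000/2257 → turn +1·90°
n=1: pose=(1,3,N); sL=60/13, sR=12/5; mL=-228/65, mR=144/65; mL+mR=-84/65 → advance -1; mR−mL=372/65 → turn +1·90°
n=2: pose=(1,2,W); sL=24, sR=120/17; mL=-264/17, mR=288/17; mL+mR=24/17 → advance +1; mR−mL=552/17 → turn +1·90°
n=3: pose=(0,2,S); sL=6, sR=15; mL=-21/2, mR=-9; mL+mR=-39/2 → advance -1; mR−mL=3/2 → turn +1·90°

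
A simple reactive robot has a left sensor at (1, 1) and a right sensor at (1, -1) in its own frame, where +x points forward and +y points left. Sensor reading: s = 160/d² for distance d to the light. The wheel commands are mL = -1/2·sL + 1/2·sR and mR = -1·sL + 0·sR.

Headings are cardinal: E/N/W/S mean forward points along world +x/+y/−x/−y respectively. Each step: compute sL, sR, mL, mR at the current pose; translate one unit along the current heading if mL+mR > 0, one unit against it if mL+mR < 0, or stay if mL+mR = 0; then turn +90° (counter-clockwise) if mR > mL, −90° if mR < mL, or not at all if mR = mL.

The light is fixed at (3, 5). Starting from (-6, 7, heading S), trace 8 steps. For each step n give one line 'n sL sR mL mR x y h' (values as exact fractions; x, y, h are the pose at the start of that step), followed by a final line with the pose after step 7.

n=0: pose=(-6,7,S); sL=32/13, sR=160/101; mL=-576/1313, mR=-32/13; mL+mR=-3808/1313 → advance -1; mR−mL=-2656/1313 → turn -1·90°
n=1: pose=(-6,8,W); sL=20/13, sR=40/29; mL=-30/377, mR=-20/13; mL+mR=-610/377 → advance -1; mR−mL=-550/377 → turn -1·90°
n=2: pose=(-5,8,N); sL=160/97, sR=32/13; mL=512/1261, mR=-160/97; mL+mR=-1568/1261 → advance -1; mR−mL=-2592/1261 → turn -1·90°
n=3: pose=(-5,7,E); sL=80/29, sR=16/5; mL=32/145, mR=-80/29; mL+mR=-368/145 → advance -1; mR−mL=-432/145 → turn -1·90°
n=4: pose=(-6,7,S); sL=32/13, sR=160/101; mL=-576/1313, mR=-32/13; mL+mR=-3808/1313 → advance -1; mR−mL=-2656/1313 → turn -1·90°
n=5: pose=(-6,8,W); sL=20/13, sR=40/29; mL=-30/377, mR=-20/13; mL+mR=-610/377 → advance -1; mR−mL=-550/377 → turn -1·90°
n=6: pose=(-5,8,N); sL=160/97, sR=32/13; mL=512/1261, mR=-160/97; mL+mR=-1568/1261 → advance -1; mR−mL=-2592/1261 → turn -1·90°
n=7: pose=(-5,7,E); sL=80/29, sR=16/5; mL=32/145, mR=-80/29; mL+mR=-368/145 → advance -1; mR−mL=-432/145 → turn -1·90°

0 32/13 160/101 -576/1313 -32/13 -6 7 S
1 20/13 40/29 -30/377 -20/13 -6 8 W
2 160/97 32/13 512/1261 -160/97 -5 8 N
3 80/29 16/5 32/145 -80/29 -5 7 E
4 32/13 160/101 -576/1313 -32/13 -6 7 S
5 20/13 40/29 -30/377 -20/13 -6 8 W
6 160/97 32/13 512/1261 -160/97 -5 8 N
7 80/29 16/5 32/145 -80/29 -5 7 E
final -6 7 S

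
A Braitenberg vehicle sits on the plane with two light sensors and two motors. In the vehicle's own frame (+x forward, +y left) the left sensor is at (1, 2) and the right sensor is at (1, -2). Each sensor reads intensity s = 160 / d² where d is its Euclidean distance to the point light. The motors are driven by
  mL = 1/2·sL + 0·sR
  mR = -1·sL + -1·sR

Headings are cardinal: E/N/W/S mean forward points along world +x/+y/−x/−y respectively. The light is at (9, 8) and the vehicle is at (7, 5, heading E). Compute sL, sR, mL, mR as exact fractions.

80 80/13 40 -1120/13

left sensor world pos  = (8, 7); dL² = 2
right sensor world pos = (8, 3); dR² = 26
sL = 160/2 = 80
sR = 160/26 = 80/13
mL = 1/2·sL + 0·sR = 40
mR = -1·sL + -1·sR = -1120/13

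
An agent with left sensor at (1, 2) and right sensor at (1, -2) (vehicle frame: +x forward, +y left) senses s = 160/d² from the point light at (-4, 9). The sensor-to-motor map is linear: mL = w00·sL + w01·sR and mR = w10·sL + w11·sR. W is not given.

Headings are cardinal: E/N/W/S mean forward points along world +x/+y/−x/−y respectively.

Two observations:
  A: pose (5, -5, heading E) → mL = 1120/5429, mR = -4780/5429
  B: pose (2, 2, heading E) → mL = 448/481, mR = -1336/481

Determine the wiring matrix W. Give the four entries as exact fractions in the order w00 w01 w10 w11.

1 -1 -1 -1/2

obs A: pose=(5,-5,E) → sL=40/61, sR=40/89, mL=1120/5429, mR=-4780/5429
obs B: pose=(2,2,E) → sL=80/37, sR=16/13, mL=448/481, mR=-1336/481
sensor matrix S = [[40/61, 40/89], [80/37, 16/13]]; det S = -430080/2611349
solve [mL_A; mL_B] = S·[w00; w01] and [mR_A; mR_B] = S·[w10; w11]:
  w00 = 1, w01 = -1, w10 = -1, w11 = -1/2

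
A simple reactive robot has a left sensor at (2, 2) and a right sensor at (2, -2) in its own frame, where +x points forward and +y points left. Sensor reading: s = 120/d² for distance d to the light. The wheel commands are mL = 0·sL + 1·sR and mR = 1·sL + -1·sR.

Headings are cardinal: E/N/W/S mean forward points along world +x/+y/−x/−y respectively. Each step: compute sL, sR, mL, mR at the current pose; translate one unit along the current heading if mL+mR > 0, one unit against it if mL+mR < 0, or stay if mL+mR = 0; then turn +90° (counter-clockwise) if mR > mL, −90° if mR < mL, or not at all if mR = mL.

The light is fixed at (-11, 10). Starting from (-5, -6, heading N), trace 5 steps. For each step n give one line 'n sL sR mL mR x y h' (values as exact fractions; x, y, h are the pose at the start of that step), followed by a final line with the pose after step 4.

0 30/53 6/13 6/13 72/689 -5 -6 N
1 120/233 120/353 120/353 14400/82249 -5 -5 E
2 12/37 60/157 60/157 -336/5809 -4 -5 S
3 120/349 120/221 120/221 -15360/77129 -4 -6 W
4 30/53 6/13 6/13 72/689 -5 -6 N
final -5 -5 E

n=0: pose=(-5,-6,N); sL=30/53, sR=6/13; mL=6/13, mR=72/689; mL+mR=30/53 → advance +1; mR−mL=-246/689 → turn -1·90°
n=1: pose=(-5,-5,E); sL=120/233, sR=120/353; mL=120/353, mR=14400/82249; mL+mR=120/233 → advance +1; mR−mL=-13560/82249 → turn -1·90°
n=2: pose=(-4,-5,S); sL=12/37, sR=60/157; mL=60/157, mR=-336/5809; mL+mR=12/37 → advance +1; mR−mL=-2556/5809 → turn -1·90°
n=3: pose=(-4,-6,W); sL=120/349, sR=120/221; mL=120/221, mR=-15360/77129; mL+mR=120/349 → advance +1; mR−mL=-57240/77129 → turn -1·90°
n=4: pose=(-5,-6,N); sL=30/53, sR=6/13; mL=6/13, mR=72/689; mL+mR=30/53 → advance +1; mR−mL=-246/689 → turn -1·90°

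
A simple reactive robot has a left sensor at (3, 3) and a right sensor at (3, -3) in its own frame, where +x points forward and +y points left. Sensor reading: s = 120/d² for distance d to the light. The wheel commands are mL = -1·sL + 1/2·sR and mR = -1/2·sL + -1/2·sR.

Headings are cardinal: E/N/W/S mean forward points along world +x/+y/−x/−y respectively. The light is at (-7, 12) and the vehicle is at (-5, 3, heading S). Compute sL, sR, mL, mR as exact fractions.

120/169 24/29 -1452/4901 -3768/4901

left sensor world pos  = (-2, 0); dL² = 169
right sensor world pos = (-8, 0); dR² = 145
sL = 120/169 = 120/169
sR = 120/145 = 24/29
mL = -1·sL + 1/2·sR = -1452/4901
mR = -1/2·sL + -1/2·sR = -3768/4901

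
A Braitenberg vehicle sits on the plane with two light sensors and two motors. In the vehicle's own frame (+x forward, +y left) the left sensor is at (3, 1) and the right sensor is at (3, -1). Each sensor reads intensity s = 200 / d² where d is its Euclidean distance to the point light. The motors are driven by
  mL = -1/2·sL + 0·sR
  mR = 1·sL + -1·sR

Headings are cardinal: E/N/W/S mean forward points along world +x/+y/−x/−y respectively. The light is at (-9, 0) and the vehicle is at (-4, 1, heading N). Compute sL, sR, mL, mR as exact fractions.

left sensor world pos  = (-5, 4); dL² = 32
right sensor world pos = (-3, 4); dR² = 52
sL = 200/32 = 25/4
sR = 200/52 = 50/13
mL = -1/2·sL + 0·sR = -25/8
mR = 1·sL + -1·sR = 125/52

25/4 50/13 -25/8 125/52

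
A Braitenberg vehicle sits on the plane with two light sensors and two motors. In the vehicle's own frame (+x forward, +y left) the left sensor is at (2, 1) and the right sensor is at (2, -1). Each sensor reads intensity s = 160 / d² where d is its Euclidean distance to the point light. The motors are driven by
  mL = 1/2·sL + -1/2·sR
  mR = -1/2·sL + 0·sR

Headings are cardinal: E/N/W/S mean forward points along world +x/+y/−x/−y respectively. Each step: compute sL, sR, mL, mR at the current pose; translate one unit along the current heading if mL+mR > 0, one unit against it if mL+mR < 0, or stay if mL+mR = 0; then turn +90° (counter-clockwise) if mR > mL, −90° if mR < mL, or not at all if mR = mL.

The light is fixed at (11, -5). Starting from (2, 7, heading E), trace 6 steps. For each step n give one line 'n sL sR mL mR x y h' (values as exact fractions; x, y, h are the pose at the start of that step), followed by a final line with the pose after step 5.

0 80/109 16/17 -192/1853 -40/109 2 7 E
1 160/181 160/221 3200/40001 -80/181 1 7 S
2 5/9 8/17 13/306 -5/18 1 8 W
3 32/65 160/289 -576/18785 -16/65 2 8 N
4 80/109 16/17 -192/1853 -40/109 2 7 E
5 160/181 160/221 3200/40001 -80/181 1 7 S
final 1 8 W

n=0: pose=(2,7,E); sL=80/109, sR=16/17; mL=-192/1853, mR=-40/109; mL+mR=-8/17 → advance -1; mR−mL=-488/1853 → turn -1·90°
n=1: pose=(1,7,S); sL=160/181, sR=160/221; mL=3200/40001, mR=-80/181; mL+mR=-80/221 → advance -1; mR−mL=-20880/40001 → turn -1·90°
n=2: pose=(1,8,W); sL=5/9, sR=8/17; mL=13/306, mR=-5/18; mL+mR=-4/17 → advance -1; mR−mL=-49/153 → turn -1·90°
n=3: pose=(2,8,N); sL=32/65, sR=160/289; mL=-576/18785, mR=-16/65; mL+mR=-80/289 → advance -1; mR−mL=-4048/18785 → turn -1·90°
n=4: pose=(2,7,E); sL=80/109, sR=16/17; mL=-192/1853, mR=-40/109; mL+mR=-8/17 → advance -1; mR−mL=-488/1853 → turn -1·90°
n=5: pose=(1,7,S); sL=160/181, sR=160/221; mL=3200/40001, mR=-80/181; mL+mR=-80/221 → advance -1; mR−mL=-20880/40001 → turn -1·90°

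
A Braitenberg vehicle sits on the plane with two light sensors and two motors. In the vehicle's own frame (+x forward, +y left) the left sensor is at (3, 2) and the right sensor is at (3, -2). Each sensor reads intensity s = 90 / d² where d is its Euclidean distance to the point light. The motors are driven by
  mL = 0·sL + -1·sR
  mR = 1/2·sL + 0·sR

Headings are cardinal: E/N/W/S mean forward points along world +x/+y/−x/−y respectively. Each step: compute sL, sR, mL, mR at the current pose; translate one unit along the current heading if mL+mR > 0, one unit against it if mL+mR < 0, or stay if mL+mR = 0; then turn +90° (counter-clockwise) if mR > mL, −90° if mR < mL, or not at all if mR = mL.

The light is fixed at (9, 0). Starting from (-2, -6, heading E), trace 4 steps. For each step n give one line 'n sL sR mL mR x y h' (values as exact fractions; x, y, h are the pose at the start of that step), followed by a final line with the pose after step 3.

n=0: pose=(-2,-6,E); sL=9/8, sR=45/64; mL=-45/64, mR=9/16; mL+mR=-9/64 → advance -1; mR−mL=81/64 → turn +1·90°
n=1: pose=(-3,-6,N); sL=18/41, sR=90/109; mL=-90/109, mR=9/41; mL+mR=-2709/4469 → advance -1; mR−mL=4671/4469 → turn +1·90°
n=2: pose=(-3,-7,W); sL=5/17, sR=9/25; mL=-9/25, mR=5/34; mL+mR=-181/850 → advance -1; mR−mL=431/850 → turn +1·90°
n=3: pose=(-2,-7,S); sL=90/181, sR=90/269; mL=-90/269, mR=45/181; mL+mR=-4185/48689 → advance -1; mR−mL=28395/48689 → turn +1·90°

0 9/8 45/64 -45/64 9/16 -2 -6 E
1 18/41 90/109 -90/109 9/41 -3 -6 N
2 5/17 9/25 -9/25 5/34 -3 -7 W
3 90/181 90/269 -90/269 45/181 -2 -7 S
final -2 -6 E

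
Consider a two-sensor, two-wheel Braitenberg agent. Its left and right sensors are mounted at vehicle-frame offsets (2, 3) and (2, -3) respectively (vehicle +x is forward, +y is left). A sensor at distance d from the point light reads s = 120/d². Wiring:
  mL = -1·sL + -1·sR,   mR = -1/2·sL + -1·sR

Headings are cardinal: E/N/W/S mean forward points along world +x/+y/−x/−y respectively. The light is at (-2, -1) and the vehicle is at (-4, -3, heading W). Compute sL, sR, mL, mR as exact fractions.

120/41 120/17 -6960/697 -5940/697

left sensor world pos  = (-6, -6); dL² = 41
right sensor world pos = (-6, 0); dR² = 17
sL = 120/41 = 120/41
sR = 120/17 = 120/17
mL = -1·sL + -1·sR = -6960/697
mR = -1/2·sL + -1·sR = -5940/697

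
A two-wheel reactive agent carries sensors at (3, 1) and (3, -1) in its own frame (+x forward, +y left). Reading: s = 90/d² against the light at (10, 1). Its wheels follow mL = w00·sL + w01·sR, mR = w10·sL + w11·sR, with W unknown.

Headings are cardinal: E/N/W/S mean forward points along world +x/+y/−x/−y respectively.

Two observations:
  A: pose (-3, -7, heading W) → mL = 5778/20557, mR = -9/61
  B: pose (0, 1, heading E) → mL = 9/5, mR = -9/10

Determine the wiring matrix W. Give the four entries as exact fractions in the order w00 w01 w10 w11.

1/2 1/2 0 -1/2

obs A: pose=(-3,-7,W) → sL=90/337, sR=18/61, mL=5778/20557, mR=-9/61
obs B: pose=(0,1,E) → sL=9/5, sR=9/5, mL=9/5, mR=-9/10
sensor matrix S = [[90/337, 18/61], [9/5, 9/5]]; det S = -5184/102785
solve [mL_A; mL_B] = S·[w00; w01] and [mR_A; mR_B] = S·[w10; w11]:
  w00 = 1/2, w01 = 1/2, w10 = 0, w11 = -1/2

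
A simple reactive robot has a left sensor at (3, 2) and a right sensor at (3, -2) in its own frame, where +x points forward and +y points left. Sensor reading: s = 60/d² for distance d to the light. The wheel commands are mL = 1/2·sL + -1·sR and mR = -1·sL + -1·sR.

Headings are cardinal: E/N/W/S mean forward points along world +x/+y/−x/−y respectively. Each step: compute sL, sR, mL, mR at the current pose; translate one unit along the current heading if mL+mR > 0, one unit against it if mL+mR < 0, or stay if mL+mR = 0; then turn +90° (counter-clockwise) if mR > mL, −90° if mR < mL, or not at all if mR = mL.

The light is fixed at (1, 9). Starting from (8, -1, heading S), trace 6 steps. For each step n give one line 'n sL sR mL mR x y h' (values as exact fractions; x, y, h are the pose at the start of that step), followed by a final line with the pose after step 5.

n=0: pose=(8,-1,S); sL=6/25, sR=30/97; mL=-459/2425, mR=-1332/2425; mL+mR=-1791/2425 → advance -1; mR−mL=-9/25 → turn -1·90°
n=1: pose=(8,0,W); sL=60/137, sR=12/13; mL=-1254/1781, mR=-2424/1781; mL+mR=-3678/1781 → advance -1; mR−mL=-90/137 → turn -1·90°
n=2: pose=(9,0,N); sL=5/6, sR=15/34; mL=-5/204, mR=-65/51; mL+mR=-265/204 → advance -1; mR−mL=-5/4 → turn -1·90°
n=3: pose=(9,-1,E); sL=12/37, sR=12/53; mL=-126/1961, mR=-1080/1961; mL+mR=-1206/1961 → advance -1; mR−mL=-18/37 → turn -1·90°
n=4: pose=(8,-1,S); sL=6/25, sR=30/97; mL=-459/2425, mR=-1332/2425; mL+mR=-1791/2425 → advance -1; mR−mL=-9/25 → turn -1·90°
n=5: pose=(8,0,W); sL=60/137, sR=12/13; mL=-1254/1781, mR=-2424/1781; mL+mR=-3678/1781 → advance -1; mR−mL=-90/137 → turn -1·90°

0 6/25 30/97 -459/2425 -1332/2425 8 -1 S
1 60/137 12/13 -1254/1781 -2424/1781 8 0 W
2 5/6 15/34 -5/204 -65/51 9 0 N
3 12/37 12/53 -126/1961 -1080/1961 9 -1 E
4 6/25 30/97 -459/2425 -1332/2425 8 -1 S
5 60/137 12/13 -1254/1781 -2424/1781 8 0 W
final 9 0 N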